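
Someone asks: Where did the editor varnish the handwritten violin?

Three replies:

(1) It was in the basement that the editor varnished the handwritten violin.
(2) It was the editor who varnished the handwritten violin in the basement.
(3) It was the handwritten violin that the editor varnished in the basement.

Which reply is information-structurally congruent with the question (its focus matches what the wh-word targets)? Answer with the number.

The question word "where" targets the location.
Option (1) clefts "in the basement" — that matches what the question asks about.
Option (2) clefts "the editor" — the subject (agent), not what was asked.
Option (3) clefts "the handwritten violin" — the direct object, not what was asked.
So the congruent reply is (1).

1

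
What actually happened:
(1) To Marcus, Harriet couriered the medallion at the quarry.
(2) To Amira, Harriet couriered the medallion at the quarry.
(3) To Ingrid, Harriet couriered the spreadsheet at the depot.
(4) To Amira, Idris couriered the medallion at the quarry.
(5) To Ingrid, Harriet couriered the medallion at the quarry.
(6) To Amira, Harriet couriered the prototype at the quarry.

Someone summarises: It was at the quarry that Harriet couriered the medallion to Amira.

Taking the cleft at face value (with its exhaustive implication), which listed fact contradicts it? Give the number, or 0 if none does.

0

The cleft puts "at the quarry" in focus and presupposes the open proposition with same agent, thing, recipient (Harriet / the medallion / Amira).
The exhaustive reading says no other setting fits that background.
No listed fact matches the background with a different setting. Exhaustivity holds.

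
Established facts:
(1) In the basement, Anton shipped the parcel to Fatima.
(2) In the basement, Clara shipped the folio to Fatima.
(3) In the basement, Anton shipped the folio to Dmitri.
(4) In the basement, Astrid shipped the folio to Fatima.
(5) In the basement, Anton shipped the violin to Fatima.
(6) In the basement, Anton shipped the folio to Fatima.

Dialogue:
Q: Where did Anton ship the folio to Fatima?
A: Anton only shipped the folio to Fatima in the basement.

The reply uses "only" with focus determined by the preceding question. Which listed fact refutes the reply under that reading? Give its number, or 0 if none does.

The question "Where did ...?" targets the setting, so in the reply the focus falls on "in the basement".
"Only" then excludes alternative settings while the background — same agent, thing, recipient (Anton / the folio / Fatima) — is held fixed.
No listed fact shares that background with another setting. Nothing contradicts the reply.
(Fact (3) would refute a reading with focus on the recipient — but that is not what the question asks.)

0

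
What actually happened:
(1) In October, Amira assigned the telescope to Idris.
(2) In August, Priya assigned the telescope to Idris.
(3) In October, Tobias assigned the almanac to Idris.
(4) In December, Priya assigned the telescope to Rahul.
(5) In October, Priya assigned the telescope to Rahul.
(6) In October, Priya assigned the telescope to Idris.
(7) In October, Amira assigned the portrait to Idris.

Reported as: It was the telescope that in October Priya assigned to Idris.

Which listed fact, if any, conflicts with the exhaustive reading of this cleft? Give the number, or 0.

0

Focus of the cleft: "the telescope" (the thing). Presupposed background: agent = Priya, recipient = Idris, setting = in October.
The exhaustive reading says no other thing fits that background.
Every other fact differs from the presupposition on some backgrounded slot, so none challenges the exhaustivity.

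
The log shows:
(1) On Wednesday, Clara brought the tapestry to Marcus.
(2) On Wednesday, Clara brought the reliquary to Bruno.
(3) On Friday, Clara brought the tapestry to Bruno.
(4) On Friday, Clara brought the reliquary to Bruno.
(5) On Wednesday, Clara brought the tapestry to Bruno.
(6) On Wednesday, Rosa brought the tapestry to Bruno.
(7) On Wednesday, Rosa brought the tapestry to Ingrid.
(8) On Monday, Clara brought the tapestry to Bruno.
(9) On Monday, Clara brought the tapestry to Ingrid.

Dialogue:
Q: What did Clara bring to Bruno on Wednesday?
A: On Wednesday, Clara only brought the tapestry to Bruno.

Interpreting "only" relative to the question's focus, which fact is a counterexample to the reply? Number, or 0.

Answering "What did ...?" puts focus on the thing — here, "the tapestry".
So "only" ranges over things; the rest (Clara as agent and Bruno as recipient and on Wednesday as setting) is presupposed.
Fact (2) keeps Clara as agent and Bruno as recipient and on Wednesday as setting but has thing = the reliquary; that refutes the reply.
(Fact (1) would refute a reading with focus on the recipient — but that is not what the question asks.)

2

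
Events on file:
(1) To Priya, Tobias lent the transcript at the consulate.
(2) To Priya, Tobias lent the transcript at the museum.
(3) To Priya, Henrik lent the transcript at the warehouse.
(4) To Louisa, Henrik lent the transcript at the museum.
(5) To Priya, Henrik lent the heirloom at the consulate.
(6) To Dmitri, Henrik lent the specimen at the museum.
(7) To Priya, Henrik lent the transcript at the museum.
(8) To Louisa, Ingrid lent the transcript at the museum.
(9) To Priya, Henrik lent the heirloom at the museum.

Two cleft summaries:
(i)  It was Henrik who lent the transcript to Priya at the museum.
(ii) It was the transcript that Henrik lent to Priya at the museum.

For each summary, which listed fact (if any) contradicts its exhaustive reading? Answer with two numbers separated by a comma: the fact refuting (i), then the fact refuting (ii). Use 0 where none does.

Summary (i) focuses "Henrik" (the agent); background the transcript as thing and Priya as recipient and at the museum as setting. Fact (2) matches that background with agent = Tobias — refutes (i).
Summary (ii) focuses "the transcript" (the thing); background Henrik as agent and Priya as recipient and at the museum as setting. Fact (9) matches that background with thing = the heirloom — refutes (ii).

2, 9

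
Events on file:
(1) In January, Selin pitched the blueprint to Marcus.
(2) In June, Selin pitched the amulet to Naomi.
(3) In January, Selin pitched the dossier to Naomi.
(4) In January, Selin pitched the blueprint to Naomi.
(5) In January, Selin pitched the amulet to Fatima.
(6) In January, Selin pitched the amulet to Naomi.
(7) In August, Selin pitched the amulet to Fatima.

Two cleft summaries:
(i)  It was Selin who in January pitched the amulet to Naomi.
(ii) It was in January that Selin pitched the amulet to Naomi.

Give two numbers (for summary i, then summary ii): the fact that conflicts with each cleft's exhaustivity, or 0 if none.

Summary (i) focuses "Selin" (the agent); background the amulet as thing and Naomi as recipient and in January as setting. No fact matches that background with a different agent, so 0.
Summary (ii) focuses "in January" (the setting); background Selin as agent and the amulet as thing and Naomi as recipient. Fact (2) matches that background with setting = in June — refutes (ii).

0, 2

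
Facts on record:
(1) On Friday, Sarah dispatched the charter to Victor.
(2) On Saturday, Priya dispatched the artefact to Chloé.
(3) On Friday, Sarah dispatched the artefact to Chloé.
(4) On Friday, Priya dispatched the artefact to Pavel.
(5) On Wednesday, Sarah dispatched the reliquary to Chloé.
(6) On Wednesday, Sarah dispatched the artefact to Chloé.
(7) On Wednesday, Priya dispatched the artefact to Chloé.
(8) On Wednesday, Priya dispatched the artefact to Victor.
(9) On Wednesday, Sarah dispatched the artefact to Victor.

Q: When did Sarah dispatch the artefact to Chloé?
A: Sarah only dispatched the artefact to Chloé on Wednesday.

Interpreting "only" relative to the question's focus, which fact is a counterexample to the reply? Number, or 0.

3

The question "When did ...?" targets the setting, so in the reply the focus falls on "on Wednesday".
"Only" then excludes alternative settings while the background — same agent, thing, recipient (Sarah / the artefact / Chloé) — is held fixed.
Fact (3) shares the background with a different setting (on Friday) — counterexample.
(Fact (5) would refute a reading with focus on the thing — but that is not what the question asks.)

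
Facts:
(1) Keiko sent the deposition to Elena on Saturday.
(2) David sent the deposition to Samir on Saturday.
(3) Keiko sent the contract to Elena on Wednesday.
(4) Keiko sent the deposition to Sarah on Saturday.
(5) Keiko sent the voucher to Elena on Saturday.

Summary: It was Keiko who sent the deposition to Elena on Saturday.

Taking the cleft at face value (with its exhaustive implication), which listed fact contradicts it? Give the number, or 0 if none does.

0

Focus of the cleft: "Keiko" (the agent). Presupposed background: the deposition as thing and Elena as recipient and on Saturday as setting.
Exhaustivity: Keiko is the only agent satisfying that background.
No listed fact matches the background with a different agent. Exhaustivity holds.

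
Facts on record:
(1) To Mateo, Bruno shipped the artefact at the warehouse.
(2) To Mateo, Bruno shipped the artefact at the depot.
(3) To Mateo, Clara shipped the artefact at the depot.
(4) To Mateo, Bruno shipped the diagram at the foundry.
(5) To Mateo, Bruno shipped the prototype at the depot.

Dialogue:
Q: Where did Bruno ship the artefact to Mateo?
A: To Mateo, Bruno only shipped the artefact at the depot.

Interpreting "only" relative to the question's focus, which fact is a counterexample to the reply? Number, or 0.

Answering "Where did ...?" puts focus on the setting — here, "at the depot".
So "only" ranges over settings; the rest (same agent, thing, recipient (Bruno / the artefact / Mateo)) is presupposed.
Fact (1) keeps same agent, thing, recipient (Bruno / the artefact / Mateo) but has setting = at the warehouse; that refutes the reply.
(Fact (5) would refute a reading with focus on the thing — but that is not what the question asks.)

1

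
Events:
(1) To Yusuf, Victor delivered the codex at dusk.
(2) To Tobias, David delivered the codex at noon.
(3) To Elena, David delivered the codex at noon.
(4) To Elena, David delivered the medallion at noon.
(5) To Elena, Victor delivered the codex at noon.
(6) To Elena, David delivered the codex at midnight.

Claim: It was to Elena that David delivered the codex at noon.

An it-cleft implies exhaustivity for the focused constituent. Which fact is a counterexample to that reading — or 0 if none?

The cleft puts "Elena" in focus and presupposes the open proposition with same agent, thing, setting (David / the codex / at noon).
The exhaustive reading says no other recipient fits that background.
But fact (2) also has same agent, thing, setting (David / the codex / at noon), with recipient = Tobias — so the exhaustive reading fails.

2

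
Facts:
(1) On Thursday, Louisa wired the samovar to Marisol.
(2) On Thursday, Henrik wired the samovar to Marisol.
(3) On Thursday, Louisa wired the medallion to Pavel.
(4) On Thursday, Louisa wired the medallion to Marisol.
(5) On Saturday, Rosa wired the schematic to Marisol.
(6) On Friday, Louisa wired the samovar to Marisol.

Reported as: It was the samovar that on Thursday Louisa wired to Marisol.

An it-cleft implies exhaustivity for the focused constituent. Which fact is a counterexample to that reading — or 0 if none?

Focus of the cleft: "the samovar" (the thing). Presupposed background: Louisa as agent and Marisol as recipient and on Thursday as setting.
The exhaustive reading says no other thing fits that background.
Fact (4) shares the background but with thing = the medallion; exhaustivity is violated.

4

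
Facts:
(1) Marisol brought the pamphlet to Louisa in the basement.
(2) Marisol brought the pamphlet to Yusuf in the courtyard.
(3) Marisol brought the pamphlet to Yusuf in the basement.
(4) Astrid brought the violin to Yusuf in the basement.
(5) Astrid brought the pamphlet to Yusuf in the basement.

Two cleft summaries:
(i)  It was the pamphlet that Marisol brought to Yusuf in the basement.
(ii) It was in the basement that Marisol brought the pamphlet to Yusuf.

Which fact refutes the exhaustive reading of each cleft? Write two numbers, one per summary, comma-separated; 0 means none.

(i): focus "the pamphlet". No fact shares agent = Marisol, recipient = Yusuf, setting = in the basement with a different thing. 0.
(ii): focus "in the basement". Looking for agent = Marisol, thing = the pamphlet, recipient = Yusuf with some other setting — fact (2) has in the courtyard there. Refuted.

0, 2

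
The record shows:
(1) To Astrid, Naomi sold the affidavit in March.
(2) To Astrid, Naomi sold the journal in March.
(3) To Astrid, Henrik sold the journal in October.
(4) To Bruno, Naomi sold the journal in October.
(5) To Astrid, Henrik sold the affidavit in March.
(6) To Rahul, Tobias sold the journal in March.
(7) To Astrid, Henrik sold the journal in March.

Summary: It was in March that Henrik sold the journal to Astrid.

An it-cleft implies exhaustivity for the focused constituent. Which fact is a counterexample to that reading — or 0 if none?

3

The cleft puts "in March" in focus and presupposes the open proposition with agent = Henrik, thing = the journal, recipient = Astrid.
Exhaustivity: in March is the only setting satisfying that background.
Fact (3) shares the background but with setting = in October; exhaustivity is violated.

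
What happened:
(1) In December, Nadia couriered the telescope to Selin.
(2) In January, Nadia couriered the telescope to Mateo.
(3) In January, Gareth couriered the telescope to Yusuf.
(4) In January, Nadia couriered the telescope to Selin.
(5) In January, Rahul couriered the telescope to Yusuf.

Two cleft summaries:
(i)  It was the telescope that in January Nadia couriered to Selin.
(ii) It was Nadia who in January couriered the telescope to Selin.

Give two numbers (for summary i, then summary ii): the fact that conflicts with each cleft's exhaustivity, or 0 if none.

0, 0

Summary (i) focuses "the telescope" (the thing); background same agent, recipient, setting (Nadia / Selin / in January). No fact matches that background with a different thing, so 0.
Summary (ii) focuses "Nadia" (the agent); background same thing, recipient, setting (the telescope / Selin / in January). No fact matches that background with a different agent, so 0.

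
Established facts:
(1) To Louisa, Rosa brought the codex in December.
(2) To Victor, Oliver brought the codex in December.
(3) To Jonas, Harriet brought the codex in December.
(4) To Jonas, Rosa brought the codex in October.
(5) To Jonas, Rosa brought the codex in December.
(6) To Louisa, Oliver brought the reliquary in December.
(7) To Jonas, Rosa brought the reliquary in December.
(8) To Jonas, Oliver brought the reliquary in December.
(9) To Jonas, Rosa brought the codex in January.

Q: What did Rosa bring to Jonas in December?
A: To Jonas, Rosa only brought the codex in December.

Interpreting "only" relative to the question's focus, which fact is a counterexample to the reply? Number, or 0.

7

The question "What did ...?" targets the thing, so in the reply the focus falls on "the codex".
"Only" then excludes alternative things while the background — same agent, recipient, setting (Rosa / Jonas / in December) — is held fixed.
Fact (7) keeps same agent, recipient, setting (Rosa / Jonas / in December) but has thing = the reliquary; that refutes the reply.
(Fact (4) would refute a reading with focus on the setting — but that is not what the question asks.)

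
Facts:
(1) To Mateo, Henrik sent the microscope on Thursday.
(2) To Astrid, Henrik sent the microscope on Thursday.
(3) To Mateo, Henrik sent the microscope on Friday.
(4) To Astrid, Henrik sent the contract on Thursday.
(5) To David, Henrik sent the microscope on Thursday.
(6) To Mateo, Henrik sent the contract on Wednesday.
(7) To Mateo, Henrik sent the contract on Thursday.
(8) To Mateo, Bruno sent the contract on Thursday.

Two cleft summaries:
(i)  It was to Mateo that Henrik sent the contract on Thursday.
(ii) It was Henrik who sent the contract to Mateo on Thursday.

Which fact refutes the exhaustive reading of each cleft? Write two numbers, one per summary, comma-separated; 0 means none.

Summary (i) focuses "Mateo" (the recipient); background Henrik as agent and the contract as thing and on Thursday as setting. Fact (4) matches that background with recipient = Astrid — refutes (i).
Summary (ii) focuses "Henrik" (the agent); background the contract as thing and Mateo as recipient and on Thursday as setting. Fact (8) matches that background with agent = Bruno — refutes (ii).

4, 8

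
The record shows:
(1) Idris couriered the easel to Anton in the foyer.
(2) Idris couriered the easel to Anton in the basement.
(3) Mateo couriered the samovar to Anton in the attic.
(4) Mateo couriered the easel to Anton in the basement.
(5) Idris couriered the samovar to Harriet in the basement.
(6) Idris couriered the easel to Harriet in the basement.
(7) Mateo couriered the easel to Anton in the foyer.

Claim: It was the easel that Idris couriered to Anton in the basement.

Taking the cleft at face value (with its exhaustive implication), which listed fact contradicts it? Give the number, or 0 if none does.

0

The cleft puts "the easel" in focus and presupposes the open proposition with same agent, recipient, setting (Idris / Anton / in the basement).
Exhaustivity: the easel is the only thing satisfying that background.
No listed fact matches the background with a different thing. Exhaustivity holds.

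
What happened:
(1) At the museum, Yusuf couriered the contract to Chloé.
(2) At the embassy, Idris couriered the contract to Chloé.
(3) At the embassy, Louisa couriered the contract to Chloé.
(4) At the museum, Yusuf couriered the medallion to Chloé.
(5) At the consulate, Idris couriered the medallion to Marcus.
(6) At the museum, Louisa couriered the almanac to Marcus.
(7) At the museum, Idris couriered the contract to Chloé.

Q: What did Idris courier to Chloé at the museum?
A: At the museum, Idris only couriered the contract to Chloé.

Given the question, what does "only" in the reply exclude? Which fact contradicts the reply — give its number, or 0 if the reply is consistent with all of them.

Answering "What did ...?" puts focus on the thing — here, "the contract".
So "only" ranges over things; the rest (Idris as agent and Chloé as recipient and at the museum as setting) is presupposed.
No fact keeps Idris as agent and Chloé as recipient and at the museum as setting while changing the thing; every other fact differs on something backgrounded. The reply stands.
(Fact (2) would refute a reading with focus on the setting — but that is not what the question asks.)

0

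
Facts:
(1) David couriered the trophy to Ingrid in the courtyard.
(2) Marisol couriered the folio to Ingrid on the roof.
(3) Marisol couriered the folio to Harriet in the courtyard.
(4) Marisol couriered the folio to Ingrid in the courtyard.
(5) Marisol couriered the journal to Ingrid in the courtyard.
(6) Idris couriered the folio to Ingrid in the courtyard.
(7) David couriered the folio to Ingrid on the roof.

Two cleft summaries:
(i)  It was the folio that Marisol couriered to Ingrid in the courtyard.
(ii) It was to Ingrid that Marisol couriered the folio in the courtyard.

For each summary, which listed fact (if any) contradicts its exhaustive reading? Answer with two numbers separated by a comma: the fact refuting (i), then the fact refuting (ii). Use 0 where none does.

Summary (i) focuses "the folio" (the thing); background same agent, recipient, setting (Marisol / Ingrid / in the courtyard). Fact (5) matches that background with thing = the journal — refutes (i).
Summary (ii) focuses "Ingrid" (the recipient); background same agent, thing, setting (Marisol / the folio / in the courtyard). Fact (3) matches that background with recipient = Harriet — refutes (ii).

5, 3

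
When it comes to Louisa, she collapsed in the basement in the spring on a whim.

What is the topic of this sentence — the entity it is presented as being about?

Louisa

The construction explicitly marks "Louisa" as what the sentence is about — the topic.
The remainder of the clause is the comment (what is said about the topic).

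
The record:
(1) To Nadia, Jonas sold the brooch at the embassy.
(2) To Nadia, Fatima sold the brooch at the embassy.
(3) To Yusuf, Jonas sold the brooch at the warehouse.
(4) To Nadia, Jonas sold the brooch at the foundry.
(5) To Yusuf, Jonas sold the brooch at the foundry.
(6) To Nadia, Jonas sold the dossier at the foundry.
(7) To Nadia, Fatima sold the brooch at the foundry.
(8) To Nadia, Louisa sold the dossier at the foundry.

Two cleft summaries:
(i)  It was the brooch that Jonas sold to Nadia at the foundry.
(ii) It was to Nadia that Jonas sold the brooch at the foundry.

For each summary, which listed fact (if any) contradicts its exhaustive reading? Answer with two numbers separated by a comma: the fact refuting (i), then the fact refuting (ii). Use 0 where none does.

6, 5

Summary (i) focuses "the brooch" (the thing); background same agent, recipient, setting (Jonas / Nadia / at the foundry). Fact (6) matches that background with thing = the dossier — refutes (i).
Summary (ii) focuses "Nadia" (the recipient); background same agent, thing, setting (Jonas / the brooch / at the foundry). Fact (5) matches that background with recipient = Yusuf — refutes (ii).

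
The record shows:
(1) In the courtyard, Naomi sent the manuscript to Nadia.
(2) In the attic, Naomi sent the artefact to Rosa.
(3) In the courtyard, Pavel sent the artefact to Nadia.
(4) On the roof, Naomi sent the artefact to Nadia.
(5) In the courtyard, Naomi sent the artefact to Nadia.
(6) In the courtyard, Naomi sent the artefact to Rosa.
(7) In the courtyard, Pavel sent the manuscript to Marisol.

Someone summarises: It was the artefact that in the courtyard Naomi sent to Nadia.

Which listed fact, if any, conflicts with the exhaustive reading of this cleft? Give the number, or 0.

Focus of the cleft: "the artefact" (the thing). Presupposed background: agent = Naomi, recipient = Nadia, setting = in the courtyard.
The exhaustive reading says no other thing fits that background.
But fact (1) also has agent = Naomi, recipient = Nadia, setting = in the courtyard, with thing = the manuscript — so the exhaustive reading fails.

1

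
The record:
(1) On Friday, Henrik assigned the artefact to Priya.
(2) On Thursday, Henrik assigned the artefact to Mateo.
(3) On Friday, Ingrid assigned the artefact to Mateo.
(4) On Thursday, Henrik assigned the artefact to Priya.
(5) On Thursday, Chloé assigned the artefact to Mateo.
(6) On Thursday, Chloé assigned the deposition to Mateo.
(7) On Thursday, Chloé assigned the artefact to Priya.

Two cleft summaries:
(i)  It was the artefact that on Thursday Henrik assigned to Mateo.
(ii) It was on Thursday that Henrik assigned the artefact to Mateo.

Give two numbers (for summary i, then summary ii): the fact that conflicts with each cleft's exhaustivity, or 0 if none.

(i): focus "the artefact". No fact shares Henrik as agent and Mateo as recipient and on Thursday as setting with a different thing. 0.
(ii): focus "on Thursday". No fact shares Henrik as agent and the artefact as thing and Mateo as recipient with a different setting. 0.

0, 0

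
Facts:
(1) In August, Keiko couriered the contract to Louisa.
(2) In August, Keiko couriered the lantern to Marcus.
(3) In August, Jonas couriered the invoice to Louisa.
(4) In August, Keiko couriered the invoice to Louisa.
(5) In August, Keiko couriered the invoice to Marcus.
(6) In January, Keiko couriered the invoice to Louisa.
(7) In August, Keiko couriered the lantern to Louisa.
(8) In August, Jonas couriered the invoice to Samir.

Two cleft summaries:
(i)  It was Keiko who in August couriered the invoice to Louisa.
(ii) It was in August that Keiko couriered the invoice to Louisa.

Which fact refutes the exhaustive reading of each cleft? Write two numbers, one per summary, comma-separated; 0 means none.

Summary (i) focuses "Keiko" (the agent); background the invoice as thing and Louisa as recipient and in August as setting. Fact (3) matches that background with agent = Jonas — refutes (i).
Summary (ii) focuses "in August" (the setting); background Keiko as agent and the invoice as thing and Louisa as recipient. Fact (6) matches that background with setting = in January — refutes (ii).

3, 6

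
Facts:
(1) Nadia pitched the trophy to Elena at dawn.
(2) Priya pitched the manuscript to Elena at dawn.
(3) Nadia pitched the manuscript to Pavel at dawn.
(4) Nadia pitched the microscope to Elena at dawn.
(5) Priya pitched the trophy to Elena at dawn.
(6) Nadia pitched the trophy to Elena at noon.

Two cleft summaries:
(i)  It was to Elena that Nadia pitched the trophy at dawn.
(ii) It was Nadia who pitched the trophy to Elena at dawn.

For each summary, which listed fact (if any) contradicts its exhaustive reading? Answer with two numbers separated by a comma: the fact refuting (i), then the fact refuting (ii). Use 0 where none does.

Summary (i) focuses "Elena" (the recipient); background agent = Nadia, thing = the trophy, setting = at dawn. No fact matches that background with a different recipient, so 0.
Summary (ii) focuses "Nadia" (the agent); background thing = the trophy, recipient = Elena, setting = at dawn. Fact (5) matches that background with agent = Priya — refutes (ii).

0, 5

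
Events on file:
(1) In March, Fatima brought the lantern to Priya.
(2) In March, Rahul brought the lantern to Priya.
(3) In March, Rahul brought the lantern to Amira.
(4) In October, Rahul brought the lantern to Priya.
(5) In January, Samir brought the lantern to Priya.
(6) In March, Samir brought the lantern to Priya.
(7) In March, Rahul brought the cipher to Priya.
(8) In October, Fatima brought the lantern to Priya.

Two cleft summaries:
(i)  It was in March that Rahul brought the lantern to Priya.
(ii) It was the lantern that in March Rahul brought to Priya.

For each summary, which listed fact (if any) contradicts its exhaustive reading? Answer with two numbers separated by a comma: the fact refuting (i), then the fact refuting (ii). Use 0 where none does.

4, 7

(i): focus "in March". Looking for same agent, thing, recipient (Rahul / the lantern / Priya) with some other setting — fact (4) has in October there. Refuted.
(ii): focus "the lantern". Looking for same agent, recipient, setting (Rahul / Priya / in March) with some other thing — fact (7) has the cipher there. Refuted.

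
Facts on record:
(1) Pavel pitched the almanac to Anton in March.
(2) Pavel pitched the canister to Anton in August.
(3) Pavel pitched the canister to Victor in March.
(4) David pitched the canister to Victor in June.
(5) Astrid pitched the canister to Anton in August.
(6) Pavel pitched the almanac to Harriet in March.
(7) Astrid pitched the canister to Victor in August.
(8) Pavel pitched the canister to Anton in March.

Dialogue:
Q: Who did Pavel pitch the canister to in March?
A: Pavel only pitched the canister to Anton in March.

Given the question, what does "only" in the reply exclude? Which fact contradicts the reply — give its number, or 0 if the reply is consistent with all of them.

The question "Who did ... to ...?" targets the recipient, so in the reply the focus falls on "Anton".
"Only" then excludes alternative recipients while the background — same agent, thing, setting (Pavel / the canister / in March) — is held fixed.
Fact (3) keeps same agent, thing, setting (Pavel / the canister / in March) but has recipient = Victor; that refutes the reply.
(Fact (1) would refute a reading with focus on the thing — but that is not what the question asks.)

3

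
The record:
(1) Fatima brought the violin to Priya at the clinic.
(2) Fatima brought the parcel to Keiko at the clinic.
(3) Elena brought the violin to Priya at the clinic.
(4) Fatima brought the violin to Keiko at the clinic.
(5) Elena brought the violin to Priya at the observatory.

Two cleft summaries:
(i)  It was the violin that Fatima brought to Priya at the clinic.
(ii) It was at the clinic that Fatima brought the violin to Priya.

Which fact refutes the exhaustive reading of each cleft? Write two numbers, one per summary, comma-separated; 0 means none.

Summary (i) focuses "the violin" (the thing); background Fatima as agent and Priya as recipient and at the clinic as setting. No fact matches that background with a different thing, so 0.
Summary (ii) focuses "at the clinic" (the setting); background Fatima as agent and the violin as thing and Priya as recipient. No fact matches that background with a different setting, so 0.

0, 0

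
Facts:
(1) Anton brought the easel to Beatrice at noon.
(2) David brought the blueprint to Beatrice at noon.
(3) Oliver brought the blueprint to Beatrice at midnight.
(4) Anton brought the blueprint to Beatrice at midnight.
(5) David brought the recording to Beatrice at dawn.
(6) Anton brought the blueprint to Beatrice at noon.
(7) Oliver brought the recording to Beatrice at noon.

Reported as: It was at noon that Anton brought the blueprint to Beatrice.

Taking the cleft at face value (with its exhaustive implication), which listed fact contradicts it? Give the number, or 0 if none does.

4

Focus of the cleft: "at noon" (the setting). Presupposed background: Anton as agent and the blueprint as thing and Beatrice as recipient.
Exhaustivity: at noon is the only setting satisfying that background.
But fact (4) also has Anton as agent and the blueprint as thing and Beatrice as recipient, with setting = at midnight — so the exhaustive reading fails.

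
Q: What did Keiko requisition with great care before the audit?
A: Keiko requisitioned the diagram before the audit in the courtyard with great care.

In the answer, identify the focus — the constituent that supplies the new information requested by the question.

The wh-word "what" asks about the direct object.
In the answer, "Keiko", "before the audit" and "with great care" are given — repeated from the question.
"in the courtyard" is also new, but it specifies the location, which is not what the question asks about — so it is not the focus.
The constituent filling the direct object gap is "the diagram"; that is the focus.

the diagram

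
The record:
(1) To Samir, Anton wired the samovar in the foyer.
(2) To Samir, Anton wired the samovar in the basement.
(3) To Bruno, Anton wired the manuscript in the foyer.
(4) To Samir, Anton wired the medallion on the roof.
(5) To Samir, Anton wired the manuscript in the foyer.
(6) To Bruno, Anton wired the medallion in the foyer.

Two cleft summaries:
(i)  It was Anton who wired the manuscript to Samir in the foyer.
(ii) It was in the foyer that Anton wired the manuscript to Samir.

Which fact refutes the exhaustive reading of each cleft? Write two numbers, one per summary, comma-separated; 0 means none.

Summary (i) focuses "Anton" (the agent); background same thing, recipient, setting (the manuscript / Samir / in the foyer). No fact matches that background with a different agent, so 0.
Summary (ii) focuses "in the foyer" (the setting); background same agent, thing, recipient (Anton / the manuscript / Samir). No fact matches that background with a different setting, so 0.

0, 0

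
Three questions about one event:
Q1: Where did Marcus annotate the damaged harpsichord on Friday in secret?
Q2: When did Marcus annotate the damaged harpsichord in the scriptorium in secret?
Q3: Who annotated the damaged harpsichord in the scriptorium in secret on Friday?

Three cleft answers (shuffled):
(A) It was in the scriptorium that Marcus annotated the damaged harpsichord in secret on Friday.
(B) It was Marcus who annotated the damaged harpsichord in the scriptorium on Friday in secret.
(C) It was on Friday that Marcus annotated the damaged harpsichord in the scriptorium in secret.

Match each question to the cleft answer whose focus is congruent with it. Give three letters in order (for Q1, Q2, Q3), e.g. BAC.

ACB

Q1 asks about the location; cleft (A) focuses "in the scriptorium", which is the location — so Q1 → A.
Q2 asks about the time; cleft (C) focuses "on Friday", which is the time — so Q2 → C.
Q3 asks about the subject (agent); cleft (B) focuses "Marcus", which is the subject (agent) — so Q3 → B.
Mapping: Q1→A, Q2→C, Q3→B.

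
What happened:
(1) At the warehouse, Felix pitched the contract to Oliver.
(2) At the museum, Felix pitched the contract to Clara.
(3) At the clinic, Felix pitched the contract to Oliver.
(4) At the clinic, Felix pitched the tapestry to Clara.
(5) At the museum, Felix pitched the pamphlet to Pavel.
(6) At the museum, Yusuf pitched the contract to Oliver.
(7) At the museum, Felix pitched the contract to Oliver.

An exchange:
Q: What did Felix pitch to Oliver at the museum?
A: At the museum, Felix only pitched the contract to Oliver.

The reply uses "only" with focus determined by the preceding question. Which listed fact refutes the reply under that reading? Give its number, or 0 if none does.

The question "What did ...?" targets the thing, so in the reply the focus falls on "the contract".
"Only" then excludes alternative things while the background — Felix as agent and Oliver as recipient and at the museum as setting — is held fixed.
No fact keeps Felix as agent and Oliver as recipient and at the museum as setting while changing the thing; every other fact differs on something backgrounded. The reply stands.
(Fact (1) would refute a reading with focus on the setting — but that is not what the question asks.)

0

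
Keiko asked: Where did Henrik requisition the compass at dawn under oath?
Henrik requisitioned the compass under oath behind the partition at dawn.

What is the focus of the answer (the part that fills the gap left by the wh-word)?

The wh-word "where" asks about the location.
In the answer, "Henrik", "the compass", "under oath" and "at dawn" are given — repeated from the question.
The constituent filling the location gap is "behind the partition"; that is the focus and would carry nuclear stress.

behind the partition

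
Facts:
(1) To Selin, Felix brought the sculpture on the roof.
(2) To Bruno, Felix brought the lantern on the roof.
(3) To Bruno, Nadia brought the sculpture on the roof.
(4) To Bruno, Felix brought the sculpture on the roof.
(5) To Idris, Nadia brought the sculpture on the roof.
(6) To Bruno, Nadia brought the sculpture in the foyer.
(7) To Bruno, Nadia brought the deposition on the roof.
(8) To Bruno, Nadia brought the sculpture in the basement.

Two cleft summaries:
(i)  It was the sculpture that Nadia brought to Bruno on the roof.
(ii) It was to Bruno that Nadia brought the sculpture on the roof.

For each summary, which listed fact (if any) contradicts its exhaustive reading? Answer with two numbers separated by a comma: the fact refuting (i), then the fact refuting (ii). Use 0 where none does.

7, 5

Summary (i) focuses "the sculpture" (the thing); background same agent, recipient, setting (Nadia / Bruno / on the roof). Fact (7) matches that background with thing = the deposition — refutes (i).
Summary (ii) focuses "Bruno" (the recipient); background same agent, thing, setting (Nadia / the sculpture / on the roof). Fact (5) matches that background with recipient = Idris — refutes (ii).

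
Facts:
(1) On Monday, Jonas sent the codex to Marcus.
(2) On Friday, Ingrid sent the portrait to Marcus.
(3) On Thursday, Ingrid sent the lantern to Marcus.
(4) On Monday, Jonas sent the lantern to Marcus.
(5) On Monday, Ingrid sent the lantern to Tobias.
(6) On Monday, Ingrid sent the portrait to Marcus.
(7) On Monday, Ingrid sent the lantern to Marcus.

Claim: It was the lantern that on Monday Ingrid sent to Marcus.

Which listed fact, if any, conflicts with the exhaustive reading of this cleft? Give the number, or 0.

The cleft puts "the lantern" in focus and presupposes the open proposition with agent = Ingrid, recipient = Marcus, setting = on Monday.
Exhaustivity: the lantern is the only thing satisfying that background.
Fact (6) shares the background but with thing = the portrait; exhaustivity is violated.

6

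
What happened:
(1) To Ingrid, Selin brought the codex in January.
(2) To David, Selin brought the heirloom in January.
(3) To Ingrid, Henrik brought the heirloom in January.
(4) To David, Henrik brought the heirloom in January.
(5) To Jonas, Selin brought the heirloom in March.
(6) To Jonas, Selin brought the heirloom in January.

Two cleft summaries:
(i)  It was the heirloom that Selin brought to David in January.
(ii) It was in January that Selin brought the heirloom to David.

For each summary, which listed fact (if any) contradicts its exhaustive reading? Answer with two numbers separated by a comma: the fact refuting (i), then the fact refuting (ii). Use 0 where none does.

0, 0

(i): focus "the heirloom". No fact shares Selin as agent and David as recipient and in January as setting with a different thing. 0.
(ii): focus "in January". No fact shares Selin as agent and the heirloom as thing and David as recipient with a different setting. 0.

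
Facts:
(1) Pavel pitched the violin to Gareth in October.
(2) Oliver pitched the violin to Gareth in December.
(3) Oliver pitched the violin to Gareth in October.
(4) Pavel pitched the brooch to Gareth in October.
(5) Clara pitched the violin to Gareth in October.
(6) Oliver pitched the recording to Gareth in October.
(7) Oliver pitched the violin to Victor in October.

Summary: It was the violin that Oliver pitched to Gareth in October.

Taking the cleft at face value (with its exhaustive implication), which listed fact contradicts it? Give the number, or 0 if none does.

Focus of the cleft: "the violin" (the thing). Presupposed background: same agent, recipient, setting (Oliver / Gareth / in October).
Exhaustivity: the violin is the only thing satisfying that background.
But fact (6) also has same agent, recipient, setting (Oliver / Gareth / in October), with thing = the recording — so the exhaustive reading fails.

6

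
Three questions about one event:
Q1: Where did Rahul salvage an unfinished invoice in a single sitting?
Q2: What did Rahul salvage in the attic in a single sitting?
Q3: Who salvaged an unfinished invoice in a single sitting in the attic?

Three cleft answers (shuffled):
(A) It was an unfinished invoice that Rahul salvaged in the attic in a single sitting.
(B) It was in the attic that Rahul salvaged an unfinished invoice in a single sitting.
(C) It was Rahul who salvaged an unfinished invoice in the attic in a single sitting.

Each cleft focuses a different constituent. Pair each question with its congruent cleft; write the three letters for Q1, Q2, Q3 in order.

Q1 asks about the location; cleft (B) focuses "in the attic", which is the location — so Q1 → B.
Q2 asks about the direct object; cleft (A) focuses "an unfinished invoice", which is the direct object — so Q2 → A.
Q3 asks about the subject (agent); cleft (C) focuses "Rahul", which is the subject (agent) — so Q3 → C.
Mapping: Q1→B, Q2→A, Q3→C.

BAC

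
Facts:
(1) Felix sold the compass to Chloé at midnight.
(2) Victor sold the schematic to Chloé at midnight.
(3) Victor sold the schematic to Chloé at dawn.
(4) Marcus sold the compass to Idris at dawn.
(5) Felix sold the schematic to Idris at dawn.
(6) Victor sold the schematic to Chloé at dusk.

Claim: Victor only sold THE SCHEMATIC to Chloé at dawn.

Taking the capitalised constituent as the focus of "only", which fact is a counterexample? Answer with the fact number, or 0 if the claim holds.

0

Focus (in capitals) is "the schematic" — the thing. "Only" excludes alternative things while holding fixed same agent, recipient, setting (Victor / Chloé / at dawn).
Every other fact changes something in the background, not just the thing. Nothing refutes the claim.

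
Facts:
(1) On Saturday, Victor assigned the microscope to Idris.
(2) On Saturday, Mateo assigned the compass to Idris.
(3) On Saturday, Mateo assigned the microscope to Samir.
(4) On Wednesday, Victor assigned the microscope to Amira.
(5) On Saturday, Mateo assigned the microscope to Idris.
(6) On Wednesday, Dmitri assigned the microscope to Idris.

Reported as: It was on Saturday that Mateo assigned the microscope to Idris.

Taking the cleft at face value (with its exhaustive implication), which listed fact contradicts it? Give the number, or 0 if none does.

Focus of the cleft: "on Saturday" (the setting). Presupposed background: same agent, thing, recipient (Mateo / the microscope / Idris).
The exhaustive reading says no other setting fits that background.
Every other fact differs from the presupposition on some backgrounded slot, so none challenges the exhaustivity.

0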